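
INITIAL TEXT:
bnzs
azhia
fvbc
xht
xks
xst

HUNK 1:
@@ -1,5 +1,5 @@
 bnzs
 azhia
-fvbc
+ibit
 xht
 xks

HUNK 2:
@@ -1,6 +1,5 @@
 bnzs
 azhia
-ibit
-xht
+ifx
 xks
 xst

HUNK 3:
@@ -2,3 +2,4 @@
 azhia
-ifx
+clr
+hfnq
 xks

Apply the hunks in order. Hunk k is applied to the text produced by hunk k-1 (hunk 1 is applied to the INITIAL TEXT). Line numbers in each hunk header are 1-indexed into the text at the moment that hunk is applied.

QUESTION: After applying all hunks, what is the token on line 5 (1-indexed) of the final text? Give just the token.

Answer: xks

Derivation:
Hunk 1: at line 1 remove [fvbc] add [ibit] -> 6 lines: bnzs azhia ibit xht xks xst
Hunk 2: at line 1 remove [ibit,xht] add [ifx] -> 5 lines: bnzs azhia ifx xks xst
Hunk 3: at line 2 remove [ifx] add [clr,hfnq] -> 6 lines: bnzs azhia clr hfnq xks xst
Final line 5: xks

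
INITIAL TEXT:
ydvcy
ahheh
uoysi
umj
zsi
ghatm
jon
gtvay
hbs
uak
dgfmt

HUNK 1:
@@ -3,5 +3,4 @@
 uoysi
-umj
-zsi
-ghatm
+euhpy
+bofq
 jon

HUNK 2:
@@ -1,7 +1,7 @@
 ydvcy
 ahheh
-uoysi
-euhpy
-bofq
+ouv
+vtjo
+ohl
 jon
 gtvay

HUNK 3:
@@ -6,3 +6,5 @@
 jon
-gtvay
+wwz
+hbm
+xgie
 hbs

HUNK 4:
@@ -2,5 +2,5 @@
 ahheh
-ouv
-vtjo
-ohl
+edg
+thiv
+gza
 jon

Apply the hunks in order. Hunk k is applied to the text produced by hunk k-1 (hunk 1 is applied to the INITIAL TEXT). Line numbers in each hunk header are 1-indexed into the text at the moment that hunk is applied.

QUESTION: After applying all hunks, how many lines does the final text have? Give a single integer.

Hunk 1: at line 3 remove [umj,zsi,ghatm] add [euhpy,bofq] -> 10 lines: ydvcy ahheh uoysi euhpy bofq jon gtvay hbs uak dgfmt
Hunk 2: at line 1 remove [uoysi,euhpy,bofq] add [ouv,vtjo,ohl] -> 10 lines: ydvcy ahheh ouv vtjo ohl jon gtvay hbs uak dgfmt
Hunk 3: at line 6 remove [gtvay] add [wwz,hbm,xgie] -> 12 lines: ydvcy ahheh ouv vtjo ohl jon wwz hbm xgie hbs uak dgfmt
Hunk 4: at line 2 remove [ouv,vtjo,ohl] add [edg,thiv,gza] -> 12 lines: ydvcy ahheh edg thiv gza jon wwz hbm xgie hbs uak dgfmt
Final line count: 12

Answer: 12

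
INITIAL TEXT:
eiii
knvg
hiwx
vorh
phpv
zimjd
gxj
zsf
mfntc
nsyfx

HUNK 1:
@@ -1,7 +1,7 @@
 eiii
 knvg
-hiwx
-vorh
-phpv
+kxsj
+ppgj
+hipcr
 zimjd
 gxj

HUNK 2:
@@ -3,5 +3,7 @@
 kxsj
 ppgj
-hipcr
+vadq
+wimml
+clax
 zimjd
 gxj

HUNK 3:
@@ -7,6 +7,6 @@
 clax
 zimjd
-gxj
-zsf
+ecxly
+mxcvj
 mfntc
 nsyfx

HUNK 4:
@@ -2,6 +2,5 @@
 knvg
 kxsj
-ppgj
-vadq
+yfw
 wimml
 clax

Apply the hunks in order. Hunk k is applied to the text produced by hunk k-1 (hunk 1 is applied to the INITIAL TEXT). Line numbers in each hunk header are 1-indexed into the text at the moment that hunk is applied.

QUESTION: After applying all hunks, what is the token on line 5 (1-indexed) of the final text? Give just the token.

Hunk 1: at line 1 remove [hiwx,vorh,phpv] add [kxsj,ppgj,hipcr] -> 10 lines: eiii knvg kxsj ppgj hipcr zimjd gxj zsf mfntc nsyfx
Hunk 2: at line 3 remove [hipcr] add [vadq,wimml,clax] -> 12 lines: eiii knvg kxsj ppgj vadq wimml clax zimjd gxj zsf mfntc nsyfx
Hunk 3: at line 7 remove [gxj,zsf] add [ecxly,mxcvj] -> 12 lines: eiii knvg kxsj ppgj vadq wimml clax zimjd ecxly mxcvj mfntc nsyfx
Hunk 4: at line 2 remove [ppgj,vadq] add [yfw] -> 11 lines: eiii knvg kxsj yfw wimml clax zimjd ecxly mxcvj mfntc nsyfx
Final line 5: wimml

Answer: wimml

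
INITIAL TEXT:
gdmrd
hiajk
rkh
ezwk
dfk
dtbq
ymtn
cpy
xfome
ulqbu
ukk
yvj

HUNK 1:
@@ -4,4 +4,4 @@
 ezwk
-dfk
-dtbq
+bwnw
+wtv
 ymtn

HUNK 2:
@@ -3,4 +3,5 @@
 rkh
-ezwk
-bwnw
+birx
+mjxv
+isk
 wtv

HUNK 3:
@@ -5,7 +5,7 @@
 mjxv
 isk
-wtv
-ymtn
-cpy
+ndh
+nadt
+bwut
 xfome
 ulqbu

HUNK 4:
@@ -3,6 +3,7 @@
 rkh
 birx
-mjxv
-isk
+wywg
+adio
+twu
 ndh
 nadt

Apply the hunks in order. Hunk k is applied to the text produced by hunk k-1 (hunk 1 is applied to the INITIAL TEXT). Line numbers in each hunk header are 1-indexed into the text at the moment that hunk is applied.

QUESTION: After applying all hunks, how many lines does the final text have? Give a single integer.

Hunk 1: at line 4 remove [dfk,dtbq] add [bwnw,wtv] -> 12 lines: gdmrd hiajk rkh ezwk bwnw wtv ymtn cpy xfome ulqbu ukk yvj
Hunk 2: at line 3 remove [ezwk,bwnw] add [birx,mjxv,isk] -> 13 lines: gdmrd hiajk rkh birx mjxv isk wtv ymtn cpy xfome ulqbu ukk yvj
Hunk 3: at line 5 remove [wtv,ymtn,cpy] add [ndh,nadt,bwut] -> 13 lines: gdmrd hiajk rkh birx mjxv isk ndh nadt bwut xfome ulqbu ukk yvj
Hunk 4: at line 3 remove [mjxv,isk] add [wywg,adio,twu] -> 14 lines: gdmrd hiajk rkh birx wywg adio twu ndh nadt bwut xfome ulqbu ukk yvj
Final line count: 14

Answer: 14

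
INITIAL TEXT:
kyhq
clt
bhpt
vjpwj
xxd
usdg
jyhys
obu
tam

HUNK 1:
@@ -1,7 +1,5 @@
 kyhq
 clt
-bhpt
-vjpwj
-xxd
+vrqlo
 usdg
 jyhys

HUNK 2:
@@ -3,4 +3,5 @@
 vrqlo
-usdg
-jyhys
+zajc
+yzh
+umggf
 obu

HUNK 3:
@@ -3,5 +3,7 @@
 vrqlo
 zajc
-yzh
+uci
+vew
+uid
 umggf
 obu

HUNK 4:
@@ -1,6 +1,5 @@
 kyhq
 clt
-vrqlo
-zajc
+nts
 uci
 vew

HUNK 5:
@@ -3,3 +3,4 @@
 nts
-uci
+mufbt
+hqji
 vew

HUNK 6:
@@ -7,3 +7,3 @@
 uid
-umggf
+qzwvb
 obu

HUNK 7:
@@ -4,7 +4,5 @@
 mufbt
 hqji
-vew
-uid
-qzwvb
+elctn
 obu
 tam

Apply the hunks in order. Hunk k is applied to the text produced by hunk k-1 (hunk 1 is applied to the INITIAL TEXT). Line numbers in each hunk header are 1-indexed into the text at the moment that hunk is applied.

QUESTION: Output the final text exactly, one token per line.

Answer: kyhq
clt
nts
mufbt
hqji
elctn
obu
tam

Derivation:
Hunk 1: at line 1 remove [bhpt,vjpwj,xxd] add [vrqlo] -> 7 lines: kyhq clt vrqlo usdg jyhys obu tam
Hunk 2: at line 3 remove [usdg,jyhys] add [zajc,yzh,umggf] -> 8 lines: kyhq clt vrqlo zajc yzh umggf obu tam
Hunk 3: at line 3 remove [yzh] add [uci,vew,uid] -> 10 lines: kyhq clt vrqlo zajc uci vew uid umggf obu tam
Hunk 4: at line 1 remove [vrqlo,zajc] add [nts] -> 9 lines: kyhq clt nts uci vew uid umggf obu tam
Hunk 5: at line 3 remove [uci] add [mufbt,hqji] -> 10 lines: kyhq clt nts mufbt hqji vew uid umggf obu tam
Hunk 6: at line 7 remove [umggf] add [qzwvb] -> 10 lines: kyhq clt nts mufbt hqji vew uid qzwvb obu tam
Hunk 7: at line 4 remove [vew,uid,qzwvb] add [elctn] -> 8 lines: kyhq clt nts mufbt hqji elctn obu tam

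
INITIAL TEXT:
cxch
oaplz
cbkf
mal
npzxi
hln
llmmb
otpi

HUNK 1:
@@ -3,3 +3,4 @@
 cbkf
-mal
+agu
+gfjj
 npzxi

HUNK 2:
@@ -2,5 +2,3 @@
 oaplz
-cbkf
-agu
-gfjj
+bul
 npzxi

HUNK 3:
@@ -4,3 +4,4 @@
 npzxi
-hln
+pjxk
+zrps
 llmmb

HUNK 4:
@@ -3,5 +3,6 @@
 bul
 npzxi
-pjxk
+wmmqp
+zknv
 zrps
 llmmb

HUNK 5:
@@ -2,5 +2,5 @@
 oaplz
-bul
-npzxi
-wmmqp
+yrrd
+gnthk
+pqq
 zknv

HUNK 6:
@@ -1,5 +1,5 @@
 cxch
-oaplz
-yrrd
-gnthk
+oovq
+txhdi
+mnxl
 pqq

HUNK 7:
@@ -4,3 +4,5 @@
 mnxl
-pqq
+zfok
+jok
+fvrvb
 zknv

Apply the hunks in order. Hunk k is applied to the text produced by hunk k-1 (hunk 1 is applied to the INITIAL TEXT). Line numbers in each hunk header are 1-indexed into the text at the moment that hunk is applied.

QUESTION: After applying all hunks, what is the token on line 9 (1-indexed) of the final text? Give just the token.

Hunk 1: at line 3 remove [mal] add [agu,gfjj] -> 9 lines: cxch oaplz cbkf agu gfjj npzxi hln llmmb otpi
Hunk 2: at line 2 remove [cbkf,agu,gfjj] add [bul] -> 7 lines: cxch oaplz bul npzxi hln llmmb otpi
Hunk 3: at line 4 remove [hln] add [pjxk,zrps] -> 8 lines: cxch oaplz bul npzxi pjxk zrps llmmb otpi
Hunk 4: at line 3 remove [pjxk] add [wmmqp,zknv] -> 9 lines: cxch oaplz bul npzxi wmmqp zknv zrps llmmb otpi
Hunk 5: at line 2 remove [bul,npzxi,wmmqp] add [yrrd,gnthk,pqq] -> 9 lines: cxch oaplz yrrd gnthk pqq zknv zrps llmmb otpi
Hunk 6: at line 1 remove [oaplz,yrrd,gnthk] add [oovq,txhdi,mnxl] -> 9 lines: cxch oovq txhdi mnxl pqq zknv zrps llmmb otpi
Hunk 7: at line 4 remove [pqq] add [zfok,jok,fvrvb] -> 11 lines: cxch oovq txhdi mnxl zfok jok fvrvb zknv zrps llmmb otpi
Final line 9: zrps

Answer: zrps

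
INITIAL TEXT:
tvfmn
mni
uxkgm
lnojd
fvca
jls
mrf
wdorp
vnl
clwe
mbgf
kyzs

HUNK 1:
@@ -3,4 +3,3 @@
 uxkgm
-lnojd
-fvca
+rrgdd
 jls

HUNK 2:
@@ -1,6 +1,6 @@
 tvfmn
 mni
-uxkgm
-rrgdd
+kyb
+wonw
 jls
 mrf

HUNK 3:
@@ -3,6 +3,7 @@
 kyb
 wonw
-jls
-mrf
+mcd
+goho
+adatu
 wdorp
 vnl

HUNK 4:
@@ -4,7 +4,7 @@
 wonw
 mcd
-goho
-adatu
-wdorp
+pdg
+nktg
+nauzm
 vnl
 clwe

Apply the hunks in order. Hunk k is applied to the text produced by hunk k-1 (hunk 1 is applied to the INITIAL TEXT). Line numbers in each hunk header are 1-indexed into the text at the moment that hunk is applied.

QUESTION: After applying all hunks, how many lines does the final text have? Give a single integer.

Answer: 12

Derivation:
Hunk 1: at line 3 remove [lnojd,fvca] add [rrgdd] -> 11 lines: tvfmn mni uxkgm rrgdd jls mrf wdorp vnl clwe mbgf kyzs
Hunk 2: at line 1 remove [uxkgm,rrgdd] add [kyb,wonw] -> 11 lines: tvfmn mni kyb wonw jls mrf wdorp vnl clwe mbgf kyzs
Hunk 3: at line 3 remove [jls,mrf] add [mcd,goho,adatu] -> 12 lines: tvfmn mni kyb wonw mcd goho adatu wdorp vnl clwe mbgf kyzs
Hunk 4: at line 4 remove [goho,adatu,wdorp] add [pdg,nktg,nauzm] -> 12 lines: tvfmn mni kyb wonw mcd pdg nktg nauzm vnl clwe mbgf kyzs
Final line count: 12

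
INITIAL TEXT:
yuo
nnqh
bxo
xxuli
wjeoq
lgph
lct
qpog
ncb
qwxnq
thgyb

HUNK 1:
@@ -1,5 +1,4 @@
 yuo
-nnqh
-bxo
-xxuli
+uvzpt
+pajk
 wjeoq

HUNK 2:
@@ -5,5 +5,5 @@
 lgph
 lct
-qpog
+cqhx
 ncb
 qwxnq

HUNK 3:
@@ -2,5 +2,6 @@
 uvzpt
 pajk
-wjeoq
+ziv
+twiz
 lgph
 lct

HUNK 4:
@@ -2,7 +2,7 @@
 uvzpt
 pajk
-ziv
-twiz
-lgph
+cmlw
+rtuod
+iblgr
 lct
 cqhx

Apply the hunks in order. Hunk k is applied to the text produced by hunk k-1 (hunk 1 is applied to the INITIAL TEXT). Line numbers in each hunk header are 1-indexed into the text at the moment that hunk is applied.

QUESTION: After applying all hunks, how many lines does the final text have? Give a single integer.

Hunk 1: at line 1 remove [nnqh,bxo,xxuli] add [uvzpt,pajk] -> 10 lines: yuo uvzpt pajk wjeoq lgph lct qpog ncb qwxnq thgyb
Hunk 2: at line 5 remove [qpog] add [cqhx] -> 10 lines: yuo uvzpt pajk wjeoq lgph lct cqhx ncb qwxnq thgyb
Hunk 3: at line 2 remove [wjeoq] add [ziv,twiz] -> 11 lines: yuo uvzpt pajk ziv twiz lgph lct cqhx ncb qwxnq thgyb
Hunk 4: at line 2 remove [ziv,twiz,lgph] add [cmlw,rtuod,iblgr] -> 11 lines: yuo uvzpt pajk cmlw rtuod iblgr lct cqhx ncb qwxnq thgyb
Final line count: 11

Answer: 11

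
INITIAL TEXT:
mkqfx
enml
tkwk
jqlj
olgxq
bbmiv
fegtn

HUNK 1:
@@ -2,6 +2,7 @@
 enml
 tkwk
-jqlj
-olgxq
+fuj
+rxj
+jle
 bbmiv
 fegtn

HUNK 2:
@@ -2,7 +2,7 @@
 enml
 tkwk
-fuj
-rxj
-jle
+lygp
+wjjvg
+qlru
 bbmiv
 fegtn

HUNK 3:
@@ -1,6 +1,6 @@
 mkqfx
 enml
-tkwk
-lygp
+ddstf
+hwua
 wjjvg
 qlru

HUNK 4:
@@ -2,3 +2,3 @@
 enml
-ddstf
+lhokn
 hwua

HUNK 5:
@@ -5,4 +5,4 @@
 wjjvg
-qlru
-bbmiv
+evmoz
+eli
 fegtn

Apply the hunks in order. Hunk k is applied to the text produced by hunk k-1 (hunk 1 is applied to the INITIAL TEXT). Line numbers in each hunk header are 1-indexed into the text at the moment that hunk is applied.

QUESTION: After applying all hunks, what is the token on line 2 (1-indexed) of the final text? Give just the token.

Hunk 1: at line 2 remove [jqlj,olgxq] add [fuj,rxj,jle] -> 8 lines: mkqfx enml tkwk fuj rxj jle bbmiv fegtn
Hunk 2: at line 2 remove [fuj,rxj,jle] add [lygp,wjjvg,qlru] -> 8 lines: mkqfx enml tkwk lygp wjjvg qlru bbmiv fegtn
Hunk 3: at line 1 remove [tkwk,lygp] add [ddstf,hwua] -> 8 lines: mkqfx enml ddstf hwua wjjvg qlru bbmiv fegtn
Hunk 4: at line 2 remove [ddstf] add [lhokn] -> 8 lines: mkqfx enml lhokn hwua wjjvg qlru bbmiv fegtn
Hunk 5: at line 5 remove [qlru,bbmiv] add [evmoz,eli] -> 8 lines: mkqfx enml lhokn hwua wjjvg evmoz eli fegtn
Final line 2: enml

Answer: enml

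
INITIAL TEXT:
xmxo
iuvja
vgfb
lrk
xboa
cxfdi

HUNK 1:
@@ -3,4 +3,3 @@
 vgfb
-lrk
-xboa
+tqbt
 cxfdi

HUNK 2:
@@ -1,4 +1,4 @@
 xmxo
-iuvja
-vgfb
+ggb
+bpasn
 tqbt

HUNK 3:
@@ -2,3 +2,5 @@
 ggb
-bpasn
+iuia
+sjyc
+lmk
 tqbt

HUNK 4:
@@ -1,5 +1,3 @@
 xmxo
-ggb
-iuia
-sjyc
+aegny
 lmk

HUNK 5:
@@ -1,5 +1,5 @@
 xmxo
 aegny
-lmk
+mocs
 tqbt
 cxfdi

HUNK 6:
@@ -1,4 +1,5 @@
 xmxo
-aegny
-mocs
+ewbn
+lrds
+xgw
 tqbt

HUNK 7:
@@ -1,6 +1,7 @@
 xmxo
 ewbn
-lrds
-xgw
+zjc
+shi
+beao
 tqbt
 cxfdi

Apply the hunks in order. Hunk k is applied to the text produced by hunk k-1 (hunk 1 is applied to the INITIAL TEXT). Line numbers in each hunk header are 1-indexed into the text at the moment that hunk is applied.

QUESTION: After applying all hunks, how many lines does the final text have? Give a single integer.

Hunk 1: at line 3 remove [lrk,xboa] add [tqbt] -> 5 lines: xmxo iuvja vgfb tqbt cxfdi
Hunk 2: at line 1 remove [iuvja,vgfb] add [ggb,bpasn] -> 5 lines: xmxo ggb bpasn tqbt cxfdi
Hunk 3: at line 2 remove [bpasn] add [iuia,sjyc,lmk] -> 7 lines: xmxo ggb iuia sjyc lmk tqbt cxfdi
Hunk 4: at line 1 remove [ggb,iuia,sjyc] add [aegny] -> 5 lines: xmxo aegny lmk tqbt cxfdi
Hunk 5: at line 1 remove [lmk] add [mocs] -> 5 lines: xmxo aegny mocs tqbt cxfdi
Hunk 6: at line 1 remove [aegny,mocs] add [ewbn,lrds,xgw] -> 6 lines: xmxo ewbn lrds xgw tqbt cxfdi
Hunk 7: at line 1 remove [lrds,xgw] add [zjc,shi,beao] -> 7 lines: xmxo ewbn zjc shi beao tqbt cxfdi
Final line count: 7

Answer: 7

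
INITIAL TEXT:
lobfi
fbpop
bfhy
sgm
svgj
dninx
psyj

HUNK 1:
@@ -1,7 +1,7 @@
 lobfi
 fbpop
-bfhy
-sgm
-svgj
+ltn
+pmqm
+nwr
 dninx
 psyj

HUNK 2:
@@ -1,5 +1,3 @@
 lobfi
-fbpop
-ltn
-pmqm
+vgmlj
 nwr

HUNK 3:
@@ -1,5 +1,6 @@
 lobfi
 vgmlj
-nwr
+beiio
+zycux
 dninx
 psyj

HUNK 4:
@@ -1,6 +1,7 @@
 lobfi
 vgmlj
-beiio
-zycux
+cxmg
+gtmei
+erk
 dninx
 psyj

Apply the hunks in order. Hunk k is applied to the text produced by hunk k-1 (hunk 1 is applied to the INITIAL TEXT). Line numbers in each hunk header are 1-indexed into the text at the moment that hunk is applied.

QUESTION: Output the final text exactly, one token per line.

Answer: lobfi
vgmlj
cxmg
gtmei
erk
dninx
psyj

Derivation:
Hunk 1: at line 1 remove [bfhy,sgm,svgj] add [ltn,pmqm,nwr] -> 7 lines: lobfi fbpop ltn pmqm nwr dninx psyj
Hunk 2: at line 1 remove [fbpop,ltn,pmqm] add [vgmlj] -> 5 lines: lobfi vgmlj nwr dninx psyj
Hunk 3: at line 1 remove [nwr] add [beiio,zycux] -> 6 lines: lobfi vgmlj beiio zycux dninx psyj
Hunk 4: at line 1 remove [beiio,zycux] add [cxmg,gtmei,erk] -> 7 lines: lobfi vgmlj cxmg gtmei erk dninx psyj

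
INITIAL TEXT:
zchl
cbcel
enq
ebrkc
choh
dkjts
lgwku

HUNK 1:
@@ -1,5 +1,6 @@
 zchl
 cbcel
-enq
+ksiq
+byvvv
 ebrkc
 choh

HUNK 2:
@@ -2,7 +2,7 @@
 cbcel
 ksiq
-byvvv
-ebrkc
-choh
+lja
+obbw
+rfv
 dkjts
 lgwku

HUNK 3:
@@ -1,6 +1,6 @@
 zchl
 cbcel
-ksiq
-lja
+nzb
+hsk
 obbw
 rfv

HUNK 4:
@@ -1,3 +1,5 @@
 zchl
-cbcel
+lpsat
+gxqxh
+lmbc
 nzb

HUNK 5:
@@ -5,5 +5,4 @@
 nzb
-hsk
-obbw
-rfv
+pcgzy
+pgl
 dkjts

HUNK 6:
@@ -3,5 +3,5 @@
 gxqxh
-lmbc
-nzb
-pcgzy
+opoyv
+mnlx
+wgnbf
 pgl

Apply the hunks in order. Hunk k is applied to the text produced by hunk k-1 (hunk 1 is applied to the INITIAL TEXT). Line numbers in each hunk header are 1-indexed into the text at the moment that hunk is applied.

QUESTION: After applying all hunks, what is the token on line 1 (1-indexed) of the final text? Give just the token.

Hunk 1: at line 1 remove [enq] add [ksiq,byvvv] -> 8 lines: zchl cbcel ksiq byvvv ebrkc choh dkjts lgwku
Hunk 2: at line 2 remove [byvvv,ebrkc,choh] add [lja,obbw,rfv] -> 8 lines: zchl cbcel ksiq lja obbw rfv dkjts lgwku
Hunk 3: at line 1 remove [ksiq,lja] add [nzb,hsk] -> 8 lines: zchl cbcel nzb hsk obbw rfv dkjts lgwku
Hunk 4: at line 1 remove [cbcel] add [lpsat,gxqxh,lmbc] -> 10 lines: zchl lpsat gxqxh lmbc nzb hsk obbw rfv dkjts lgwku
Hunk 5: at line 5 remove [hsk,obbw,rfv] add [pcgzy,pgl] -> 9 lines: zchl lpsat gxqxh lmbc nzb pcgzy pgl dkjts lgwku
Hunk 6: at line 3 remove [lmbc,nzb,pcgzy] add [opoyv,mnlx,wgnbf] -> 9 lines: zchl lpsat gxqxh opoyv mnlx wgnbf pgl dkjts lgwku
Final line 1: zchl

Answer: zchl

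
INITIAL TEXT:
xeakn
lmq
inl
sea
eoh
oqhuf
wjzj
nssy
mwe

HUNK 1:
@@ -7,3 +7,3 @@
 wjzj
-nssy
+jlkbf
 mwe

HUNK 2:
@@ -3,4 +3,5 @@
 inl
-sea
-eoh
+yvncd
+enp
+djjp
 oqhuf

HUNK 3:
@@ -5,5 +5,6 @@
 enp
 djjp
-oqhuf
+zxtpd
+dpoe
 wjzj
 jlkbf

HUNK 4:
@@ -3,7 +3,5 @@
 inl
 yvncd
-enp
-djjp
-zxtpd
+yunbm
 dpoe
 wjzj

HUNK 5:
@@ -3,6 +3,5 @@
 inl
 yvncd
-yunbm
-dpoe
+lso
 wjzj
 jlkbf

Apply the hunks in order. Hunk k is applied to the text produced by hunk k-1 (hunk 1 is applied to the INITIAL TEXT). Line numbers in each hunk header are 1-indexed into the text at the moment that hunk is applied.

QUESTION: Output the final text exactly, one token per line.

Answer: xeakn
lmq
inl
yvncd
lso
wjzj
jlkbf
mwe

Derivation:
Hunk 1: at line 7 remove [nssy] add [jlkbf] -> 9 lines: xeakn lmq inl sea eoh oqhuf wjzj jlkbf mwe
Hunk 2: at line 3 remove [sea,eoh] add [yvncd,enp,djjp] -> 10 lines: xeakn lmq inl yvncd enp djjp oqhuf wjzj jlkbf mwe
Hunk 3: at line 5 remove [oqhuf] add [zxtpd,dpoe] -> 11 lines: xeakn lmq inl yvncd enp djjp zxtpd dpoe wjzj jlkbf mwe
Hunk 4: at line 3 remove [enp,djjp,zxtpd] add [yunbm] -> 9 lines: xeakn lmq inl yvncd yunbm dpoe wjzj jlkbf mwe
Hunk 5: at line 3 remove [yunbm,dpoe] add [lso] -> 8 lines: xeakn lmq inl yvncd lso wjzj jlkbf mwe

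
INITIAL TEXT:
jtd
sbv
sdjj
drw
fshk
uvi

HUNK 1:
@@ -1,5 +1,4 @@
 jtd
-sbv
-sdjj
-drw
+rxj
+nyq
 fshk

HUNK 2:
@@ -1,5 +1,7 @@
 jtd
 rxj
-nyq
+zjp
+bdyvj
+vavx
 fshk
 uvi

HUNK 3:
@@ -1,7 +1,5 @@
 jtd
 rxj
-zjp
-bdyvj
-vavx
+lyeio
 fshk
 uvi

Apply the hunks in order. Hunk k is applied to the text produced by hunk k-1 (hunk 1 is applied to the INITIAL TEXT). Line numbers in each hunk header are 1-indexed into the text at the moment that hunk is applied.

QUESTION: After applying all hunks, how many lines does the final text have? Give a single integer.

Answer: 5

Derivation:
Hunk 1: at line 1 remove [sbv,sdjj,drw] add [rxj,nyq] -> 5 lines: jtd rxj nyq fshk uvi
Hunk 2: at line 1 remove [nyq] add [zjp,bdyvj,vavx] -> 7 lines: jtd rxj zjp bdyvj vavx fshk uvi
Hunk 3: at line 1 remove [zjp,bdyvj,vavx] add [lyeio] -> 5 lines: jtd rxj lyeio fshk uvi
Final line count: 5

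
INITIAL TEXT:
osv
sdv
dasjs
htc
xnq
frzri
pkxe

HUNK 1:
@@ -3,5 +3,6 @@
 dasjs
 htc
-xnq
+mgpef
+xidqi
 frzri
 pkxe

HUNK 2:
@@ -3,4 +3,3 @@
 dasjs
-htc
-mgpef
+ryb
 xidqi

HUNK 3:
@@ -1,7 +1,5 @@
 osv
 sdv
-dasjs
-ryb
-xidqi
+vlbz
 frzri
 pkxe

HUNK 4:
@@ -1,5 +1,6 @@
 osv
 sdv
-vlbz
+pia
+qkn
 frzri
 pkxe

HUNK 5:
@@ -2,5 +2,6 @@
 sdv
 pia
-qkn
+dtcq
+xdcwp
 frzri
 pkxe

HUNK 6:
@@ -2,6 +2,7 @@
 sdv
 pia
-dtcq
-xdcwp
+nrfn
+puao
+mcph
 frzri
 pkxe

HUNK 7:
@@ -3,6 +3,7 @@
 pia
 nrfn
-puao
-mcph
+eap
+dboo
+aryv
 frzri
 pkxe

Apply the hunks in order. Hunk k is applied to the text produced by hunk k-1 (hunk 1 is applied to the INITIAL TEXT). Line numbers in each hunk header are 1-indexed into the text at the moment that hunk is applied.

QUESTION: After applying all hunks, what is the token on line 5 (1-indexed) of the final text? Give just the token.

Hunk 1: at line 3 remove [xnq] add [mgpef,xidqi] -> 8 lines: osv sdv dasjs htc mgpef xidqi frzri pkxe
Hunk 2: at line 3 remove [htc,mgpef] add [ryb] -> 7 lines: osv sdv dasjs ryb xidqi frzri pkxe
Hunk 3: at line 1 remove [dasjs,ryb,xidqi] add [vlbz] -> 5 lines: osv sdv vlbz frzri pkxe
Hunk 4: at line 1 remove [vlbz] add [pia,qkn] -> 6 lines: osv sdv pia qkn frzri pkxe
Hunk 5: at line 2 remove [qkn] add [dtcq,xdcwp] -> 7 lines: osv sdv pia dtcq xdcwp frzri pkxe
Hunk 6: at line 2 remove [dtcq,xdcwp] add [nrfn,puao,mcph] -> 8 lines: osv sdv pia nrfn puao mcph frzri pkxe
Hunk 7: at line 3 remove [puao,mcph] add [eap,dboo,aryv] -> 9 lines: osv sdv pia nrfn eap dboo aryv frzri pkxe
Final line 5: eap

Answer: eap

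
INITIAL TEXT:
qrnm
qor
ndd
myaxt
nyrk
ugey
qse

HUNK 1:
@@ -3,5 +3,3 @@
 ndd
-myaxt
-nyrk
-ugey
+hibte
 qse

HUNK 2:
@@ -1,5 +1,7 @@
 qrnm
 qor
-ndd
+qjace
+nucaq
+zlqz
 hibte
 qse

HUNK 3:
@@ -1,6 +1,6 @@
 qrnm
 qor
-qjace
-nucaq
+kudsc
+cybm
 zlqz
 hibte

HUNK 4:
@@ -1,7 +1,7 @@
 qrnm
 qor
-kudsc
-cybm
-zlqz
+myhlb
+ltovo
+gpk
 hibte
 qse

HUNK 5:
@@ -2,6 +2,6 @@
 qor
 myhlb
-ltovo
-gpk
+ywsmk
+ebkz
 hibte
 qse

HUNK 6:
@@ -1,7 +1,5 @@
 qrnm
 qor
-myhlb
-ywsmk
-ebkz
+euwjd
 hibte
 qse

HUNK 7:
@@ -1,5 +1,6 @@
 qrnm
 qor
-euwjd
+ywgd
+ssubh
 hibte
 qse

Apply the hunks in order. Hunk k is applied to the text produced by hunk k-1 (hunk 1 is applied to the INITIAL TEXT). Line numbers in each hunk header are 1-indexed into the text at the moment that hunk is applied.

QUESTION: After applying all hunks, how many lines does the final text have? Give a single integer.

Hunk 1: at line 3 remove [myaxt,nyrk,ugey] add [hibte] -> 5 lines: qrnm qor ndd hibte qse
Hunk 2: at line 1 remove [ndd] add [qjace,nucaq,zlqz] -> 7 lines: qrnm qor qjace nucaq zlqz hibte qse
Hunk 3: at line 1 remove [qjace,nucaq] add [kudsc,cybm] -> 7 lines: qrnm qor kudsc cybm zlqz hibte qse
Hunk 4: at line 1 remove [kudsc,cybm,zlqz] add [myhlb,ltovo,gpk] -> 7 lines: qrnm qor myhlb ltovo gpk hibte qse
Hunk 5: at line 2 remove [ltovo,gpk] add [ywsmk,ebkz] -> 7 lines: qrnm qor myhlb ywsmk ebkz hibte qse
Hunk 6: at line 1 remove [myhlb,ywsmk,ebkz] add [euwjd] -> 5 lines: qrnm qor euwjd hibte qse
Hunk 7: at line 1 remove [euwjd] add [ywgd,ssubh] -> 6 lines: qrnm qor ywgd ssubh hibte qse
Final line count: 6

Answer: 6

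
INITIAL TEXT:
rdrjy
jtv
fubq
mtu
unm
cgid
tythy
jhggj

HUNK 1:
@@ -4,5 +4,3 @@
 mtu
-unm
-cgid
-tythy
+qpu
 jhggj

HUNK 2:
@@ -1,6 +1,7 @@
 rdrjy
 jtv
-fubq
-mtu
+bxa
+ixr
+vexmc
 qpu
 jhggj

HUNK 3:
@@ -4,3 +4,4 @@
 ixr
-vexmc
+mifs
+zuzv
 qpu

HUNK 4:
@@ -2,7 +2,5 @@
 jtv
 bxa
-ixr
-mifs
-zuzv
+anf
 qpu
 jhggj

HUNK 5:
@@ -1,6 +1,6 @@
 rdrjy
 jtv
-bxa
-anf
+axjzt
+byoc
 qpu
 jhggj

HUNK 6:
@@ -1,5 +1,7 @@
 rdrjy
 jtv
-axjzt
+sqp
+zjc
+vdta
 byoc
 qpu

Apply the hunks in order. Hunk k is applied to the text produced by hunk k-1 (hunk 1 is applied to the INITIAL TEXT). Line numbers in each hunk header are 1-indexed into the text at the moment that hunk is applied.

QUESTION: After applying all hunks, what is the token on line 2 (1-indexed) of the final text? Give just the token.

Hunk 1: at line 4 remove [unm,cgid,tythy] add [qpu] -> 6 lines: rdrjy jtv fubq mtu qpu jhggj
Hunk 2: at line 1 remove [fubq,mtu] add [bxa,ixr,vexmc] -> 7 lines: rdrjy jtv bxa ixr vexmc qpu jhggj
Hunk 3: at line 4 remove [vexmc] add [mifs,zuzv] -> 8 lines: rdrjy jtv bxa ixr mifs zuzv qpu jhggj
Hunk 4: at line 2 remove [ixr,mifs,zuzv] add [anf] -> 6 lines: rdrjy jtv bxa anf qpu jhggj
Hunk 5: at line 1 remove [bxa,anf] add [axjzt,byoc] -> 6 lines: rdrjy jtv axjzt byoc qpu jhggj
Hunk 6: at line 1 remove [axjzt] add [sqp,zjc,vdta] -> 8 lines: rdrjy jtv sqp zjc vdta byoc qpu jhggj
Final line 2: jtv

Answer: jtv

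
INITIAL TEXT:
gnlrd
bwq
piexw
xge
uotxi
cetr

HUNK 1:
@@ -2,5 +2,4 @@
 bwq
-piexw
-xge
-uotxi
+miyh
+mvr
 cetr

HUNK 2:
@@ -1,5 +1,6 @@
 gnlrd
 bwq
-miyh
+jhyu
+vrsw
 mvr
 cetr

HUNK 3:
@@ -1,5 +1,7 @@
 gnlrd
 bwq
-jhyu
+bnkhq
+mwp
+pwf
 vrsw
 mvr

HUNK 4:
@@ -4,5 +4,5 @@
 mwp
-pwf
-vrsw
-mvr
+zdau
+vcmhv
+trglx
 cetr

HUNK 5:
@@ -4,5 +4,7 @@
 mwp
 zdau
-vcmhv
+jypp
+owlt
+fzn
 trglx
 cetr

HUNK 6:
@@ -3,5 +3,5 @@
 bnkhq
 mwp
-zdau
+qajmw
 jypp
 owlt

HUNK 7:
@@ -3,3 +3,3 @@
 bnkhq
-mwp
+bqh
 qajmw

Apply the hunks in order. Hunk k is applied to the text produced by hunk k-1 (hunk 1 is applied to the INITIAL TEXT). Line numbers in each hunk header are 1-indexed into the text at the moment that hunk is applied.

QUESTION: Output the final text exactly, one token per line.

Hunk 1: at line 2 remove [piexw,xge,uotxi] add [miyh,mvr] -> 5 lines: gnlrd bwq miyh mvr cetr
Hunk 2: at line 1 remove [miyh] add [jhyu,vrsw] -> 6 lines: gnlrd bwq jhyu vrsw mvr cetr
Hunk 3: at line 1 remove [jhyu] add [bnkhq,mwp,pwf] -> 8 lines: gnlrd bwq bnkhq mwp pwf vrsw mvr cetr
Hunk 4: at line 4 remove [pwf,vrsw,mvr] add [zdau,vcmhv,trglx] -> 8 lines: gnlrd bwq bnkhq mwp zdau vcmhv trglx cetr
Hunk 5: at line 4 remove [vcmhv] add [jypp,owlt,fzn] -> 10 lines: gnlrd bwq bnkhq mwp zdau jypp owlt fzn trglx cetr
Hunk 6: at line 3 remove [zdau] add [qajmw] -> 10 lines: gnlrd bwq bnkhq mwp qajmw jypp owlt fzn trglx cetr
Hunk 7: at line 3 remove [mwp] add [bqh] -> 10 lines: gnlrd bwq bnkhq bqh qajmw jypp owlt fzn trglx cetr

Answer: gnlrd
bwq
bnkhq
bqh
qajmw
jypp
owlt
fzn
trglx
cetr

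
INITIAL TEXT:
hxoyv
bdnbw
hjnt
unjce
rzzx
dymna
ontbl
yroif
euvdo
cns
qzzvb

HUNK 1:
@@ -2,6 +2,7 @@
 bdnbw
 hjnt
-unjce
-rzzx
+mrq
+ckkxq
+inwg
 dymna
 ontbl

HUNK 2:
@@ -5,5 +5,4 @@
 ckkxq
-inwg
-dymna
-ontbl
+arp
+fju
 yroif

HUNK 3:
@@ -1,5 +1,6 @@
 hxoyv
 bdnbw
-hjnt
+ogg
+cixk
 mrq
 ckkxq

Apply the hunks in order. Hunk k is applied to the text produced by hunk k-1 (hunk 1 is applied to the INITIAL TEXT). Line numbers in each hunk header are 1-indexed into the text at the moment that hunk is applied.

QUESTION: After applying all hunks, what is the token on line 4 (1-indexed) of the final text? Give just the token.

Answer: cixk

Derivation:
Hunk 1: at line 2 remove [unjce,rzzx] add [mrq,ckkxq,inwg] -> 12 lines: hxoyv bdnbw hjnt mrq ckkxq inwg dymna ontbl yroif euvdo cns qzzvb
Hunk 2: at line 5 remove [inwg,dymna,ontbl] add [arp,fju] -> 11 lines: hxoyv bdnbw hjnt mrq ckkxq arp fju yroif euvdo cns qzzvb
Hunk 3: at line 1 remove [hjnt] add [ogg,cixk] -> 12 lines: hxoyv bdnbw ogg cixk mrq ckkxq arp fju yroif euvdo cns qzzvb
Final line 4: cixk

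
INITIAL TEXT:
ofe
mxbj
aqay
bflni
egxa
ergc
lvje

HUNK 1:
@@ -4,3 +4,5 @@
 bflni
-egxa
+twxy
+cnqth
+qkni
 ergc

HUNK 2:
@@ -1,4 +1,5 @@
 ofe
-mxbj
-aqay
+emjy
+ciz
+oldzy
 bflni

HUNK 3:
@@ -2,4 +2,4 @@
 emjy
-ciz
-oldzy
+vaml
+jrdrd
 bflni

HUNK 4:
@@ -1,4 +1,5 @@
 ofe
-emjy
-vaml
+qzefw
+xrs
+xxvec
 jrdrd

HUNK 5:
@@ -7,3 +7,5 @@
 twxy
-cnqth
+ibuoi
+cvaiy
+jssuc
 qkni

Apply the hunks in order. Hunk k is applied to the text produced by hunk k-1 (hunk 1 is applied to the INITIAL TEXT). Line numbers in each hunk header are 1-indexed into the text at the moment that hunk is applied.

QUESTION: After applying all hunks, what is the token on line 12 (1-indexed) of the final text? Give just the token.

Hunk 1: at line 4 remove [egxa] add [twxy,cnqth,qkni] -> 9 lines: ofe mxbj aqay bflni twxy cnqth qkni ergc lvje
Hunk 2: at line 1 remove [mxbj,aqay] add [emjy,ciz,oldzy] -> 10 lines: ofe emjy ciz oldzy bflni twxy cnqth qkni ergc lvje
Hunk 3: at line 2 remove [ciz,oldzy] add [vaml,jrdrd] -> 10 lines: ofe emjy vaml jrdrd bflni twxy cnqth qkni ergc lvje
Hunk 4: at line 1 remove [emjy,vaml] add [qzefw,xrs,xxvec] -> 11 lines: ofe qzefw xrs xxvec jrdrd bflni twxy cnqth qkni ergc lvje
Hunk 5: at line 7 remove [cnqth] add [ibuoi,cvaiy,jssuc] -> 13 lines: ofe qzefw xrs xxvec jrdrd bflni twxy ibuoi cvaiy jssuc qkni ergc lvje
Final line 12: ergc

Answer: ergc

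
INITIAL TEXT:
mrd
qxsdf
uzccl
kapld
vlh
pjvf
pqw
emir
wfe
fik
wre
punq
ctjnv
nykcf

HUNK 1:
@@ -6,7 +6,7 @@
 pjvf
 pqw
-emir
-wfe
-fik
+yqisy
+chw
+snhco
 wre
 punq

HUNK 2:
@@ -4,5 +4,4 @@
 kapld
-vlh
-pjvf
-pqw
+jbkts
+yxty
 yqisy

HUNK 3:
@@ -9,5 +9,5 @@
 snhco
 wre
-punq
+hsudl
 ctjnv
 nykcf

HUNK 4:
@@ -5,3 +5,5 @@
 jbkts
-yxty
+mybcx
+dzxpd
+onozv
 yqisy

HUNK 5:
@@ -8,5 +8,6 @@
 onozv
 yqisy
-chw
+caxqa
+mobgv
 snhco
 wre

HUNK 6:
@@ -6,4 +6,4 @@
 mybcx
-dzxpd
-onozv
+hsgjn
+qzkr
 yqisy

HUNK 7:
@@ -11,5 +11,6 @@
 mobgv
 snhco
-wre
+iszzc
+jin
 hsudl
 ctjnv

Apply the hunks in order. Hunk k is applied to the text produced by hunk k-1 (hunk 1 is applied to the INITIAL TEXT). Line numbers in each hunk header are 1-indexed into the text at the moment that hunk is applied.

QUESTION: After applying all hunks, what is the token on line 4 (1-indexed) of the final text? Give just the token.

Hunk 1: at line 6 remove [emir,wfe,fik] add [yqisy,chw,snhco] -> 14 lines: mrd qxsdf uzccl kapld vlh pjvf pqw yqisy chw snhco wre punq ctjnv nykcf
Hunk 2: at line 4 remove [vlh,pjvf,pqw] add [jbkts,yxty] -> 13 lines: mrd qxsdf uzccl kapld jbkts yxty yqisy chw snhco wre punq ctjnv nykcf
Hunk 3: at line 9 remove [punq] add [hsudl] -> 13 lines: mrd qxsdf uzccl kapld jbkts yxty yqisy chw snhco wre hsudl ctjnv nykcf
Hunk 4: at line 5 remove [yxty] add [mybcx,dzxpd,onozv] -> 15 lines: mrd qxsdf uzccl kapld jbkts mybcx dzxpd onozv yqisy chw snhco wre hsudl ctjnv nykcf
Hunk 5: at line 8 remove [chw] add [caxqa,mobgv] -> 16 lines: mrd qxsdf uzccl kapld jbkts mybcx dzxpd onozv yqisy caxqa mobgv snhco wre hsudl ctjnv nykcf
Hunk 6: at line 6 remove [dzxpd,onozv] add [hsgjn,qzkr] -> 16 lines: mrd qxsdf uzccl kapld jbkts mybcx hsgjn qzkr yqisy caxqa mobgv snhco wre hsudl ctjnv nykcf
Hunk 7: at line 11 remove [wre] add [iszzc,jin] -> 17 lines: mrd qxsdf uzccl kapld jbkts mybcx hsgjn qzkr yqisy caxqa mobgv snhco iszzc jin hsudl ctjnv nykcf
Final line 4: kapld

Answer: kapld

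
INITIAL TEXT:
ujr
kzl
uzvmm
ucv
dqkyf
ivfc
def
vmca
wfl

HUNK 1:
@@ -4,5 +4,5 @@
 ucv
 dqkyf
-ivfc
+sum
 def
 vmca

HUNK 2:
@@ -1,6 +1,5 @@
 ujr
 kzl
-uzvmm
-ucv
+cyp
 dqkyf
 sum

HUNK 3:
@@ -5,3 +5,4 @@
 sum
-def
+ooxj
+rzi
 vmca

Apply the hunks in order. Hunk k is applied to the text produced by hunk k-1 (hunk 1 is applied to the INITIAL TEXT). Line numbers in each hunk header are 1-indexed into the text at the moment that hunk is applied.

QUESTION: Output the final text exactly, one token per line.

Hunk 1: at line 4 remove [ivfc] add [sum] -> 9 lines: ujr kzl uzvmm ucv dqkyf sum def vmca wfl
Hunk 2: at line 1 remove [uzvmm,ucv] add [cyp] -> 8 lines: ujr kzl cyp dqkyf sum def vmca wfl
Hunk 3: at line 5 remove [def] add [ooxj,rzi] -> 9 lines: ujr kzl cyp dqkyf sum ooxj rzi vmca wfl

Answer: ujr
kzl
cyp
dqkyf
sum
ooxj
rzi
vmca
wfl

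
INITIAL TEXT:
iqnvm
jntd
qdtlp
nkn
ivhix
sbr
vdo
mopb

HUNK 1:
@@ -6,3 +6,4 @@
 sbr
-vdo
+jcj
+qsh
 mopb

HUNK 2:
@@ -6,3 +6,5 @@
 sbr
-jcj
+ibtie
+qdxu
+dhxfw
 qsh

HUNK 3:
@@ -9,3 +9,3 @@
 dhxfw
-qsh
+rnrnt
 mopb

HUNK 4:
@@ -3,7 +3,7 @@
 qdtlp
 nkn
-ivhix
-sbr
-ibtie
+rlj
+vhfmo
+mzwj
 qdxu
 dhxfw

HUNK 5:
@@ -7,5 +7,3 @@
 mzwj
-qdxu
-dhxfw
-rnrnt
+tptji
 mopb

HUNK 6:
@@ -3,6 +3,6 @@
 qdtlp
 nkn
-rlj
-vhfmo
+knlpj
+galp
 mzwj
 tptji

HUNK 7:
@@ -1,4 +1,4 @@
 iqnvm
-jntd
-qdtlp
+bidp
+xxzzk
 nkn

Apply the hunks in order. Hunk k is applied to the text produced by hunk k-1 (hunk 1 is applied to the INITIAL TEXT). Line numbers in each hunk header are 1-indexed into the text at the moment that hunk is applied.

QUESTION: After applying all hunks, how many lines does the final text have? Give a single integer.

Hunk 1: at line 6 remove [vdo] add [jcj,qsh] -> 9 lines: iqnvm jntd qdtlp nkn ivhix sbr jcj qsh mopb
Hunk 2: at line 6 remove [jcj] add [ibtie,qdxu,dhxfw] -> 11 lines: iqnvm jntd qdtlp nkn ivhix sbr ibtie qdxu dhxfw qsh mopb
Hunk 3: at line 9 remove [qsh] add [rnrnt] -> 11 lines: iqnvm jntd qdtlp nkn ivhix sbr ibtie qdxu dhxfw rnrnt mopb
Hunk 4: at line 3 remove [ivhix,sbr,ibtie] add [rlj,vhfmo,mzwj] -> 11 lines: iqnvm jntd qdtlp nkn rlj vhfmo mzwj qdxu dhxfw rnrnt mopb
Hunk 5: at line 7 remove [qdxu,dhxfw,rnrnt] add [tptji] -> 9 lines: iqnvm jntd qdtlp nkn rlj vhfmo mzwj tptji mopb
Hunk 6: at line 3 remove [rlj,vhfmo] add [knlpj,galp] -> 9 lines: iqnvm jntd qdtlp nkn knlpj galp mzwj tptji mopb
Hunk 7: at line 1 remove [jntd,qdtlp] add [bidp,xxzzk] -> 9 lines: iqnvm bidp xxzzk nkn knlpj galp mzwj tptji mopb
Final line count: 9

Answer: 9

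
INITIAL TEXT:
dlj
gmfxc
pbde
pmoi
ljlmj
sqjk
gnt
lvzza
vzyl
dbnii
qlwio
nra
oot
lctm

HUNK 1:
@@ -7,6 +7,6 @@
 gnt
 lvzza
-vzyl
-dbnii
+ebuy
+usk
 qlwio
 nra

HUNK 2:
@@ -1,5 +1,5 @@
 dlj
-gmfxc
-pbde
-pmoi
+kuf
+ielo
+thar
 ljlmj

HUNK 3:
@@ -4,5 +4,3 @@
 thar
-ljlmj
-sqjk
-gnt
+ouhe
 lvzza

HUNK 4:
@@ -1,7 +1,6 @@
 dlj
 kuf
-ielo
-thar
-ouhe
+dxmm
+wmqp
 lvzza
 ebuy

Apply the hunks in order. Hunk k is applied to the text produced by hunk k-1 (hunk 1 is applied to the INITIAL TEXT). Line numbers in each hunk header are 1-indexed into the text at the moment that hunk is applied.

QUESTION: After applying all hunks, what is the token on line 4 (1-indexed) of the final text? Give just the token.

Answer: wmqp

Derivation:
Hunk 1: at line 7 remove [vzyl,dbnii] add [ebuy,usk] -> 14 lines: dlj gmfxc pbde pmoi ljlmj sqjk gnt lvzza ebuy usk qlwio nra oot lctm
Hunk 2: at line 1 remove [gmfxc,pbde,pmoi] add [kuf,ielo,thar] -> 14 lines: dlj kuf ielo thar ljlmj sqjk gnt lvzza ebuy usk qlwio nra oot lctm
Hunk 3: at line 4 remove [ljlmj,sqjk,gnt] add [ouhe] -> 12 lines: dlj kuf ielo thar ouhe lvzza ebuy usk qlwio nra oot lctm
Hunk 4: at line 1 remove [ielo,thar,ouhe] add [dxmm,wmqp] -> 11 lines: dlj kuf dxmm wmqp lvzza ebuy usk qlwio nra oot lctm
Final line 4: wmqp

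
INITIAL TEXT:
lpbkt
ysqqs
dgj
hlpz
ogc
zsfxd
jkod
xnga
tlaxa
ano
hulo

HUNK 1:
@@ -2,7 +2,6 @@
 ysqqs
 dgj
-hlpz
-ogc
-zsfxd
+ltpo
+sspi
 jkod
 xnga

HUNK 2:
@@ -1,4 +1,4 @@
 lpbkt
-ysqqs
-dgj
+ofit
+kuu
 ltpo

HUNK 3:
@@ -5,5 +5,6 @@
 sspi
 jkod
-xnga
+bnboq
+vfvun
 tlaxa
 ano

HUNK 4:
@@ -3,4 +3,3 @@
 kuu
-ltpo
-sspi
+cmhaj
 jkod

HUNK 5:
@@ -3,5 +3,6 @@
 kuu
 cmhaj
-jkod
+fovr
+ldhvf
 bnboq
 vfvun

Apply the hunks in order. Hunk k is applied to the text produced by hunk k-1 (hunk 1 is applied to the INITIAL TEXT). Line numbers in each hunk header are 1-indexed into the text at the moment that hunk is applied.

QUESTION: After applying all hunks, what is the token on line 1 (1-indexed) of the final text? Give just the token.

Hunk 1: at line 2 remove [hlpz,ogc,zsfxd] add [ltpo,sspi] -> 10 lines: lpbkt ysqqs dgj ltpo sspi jkod xnga tlaxa ano hulo
Hunk 2: at line 1 remove [ysqqs,dgj] add [ofit,kuu] -> 10 lines: lpbkt ofit kuu ltpo sspi jkod xnga tlaxa ano hulo
Hunk 3: at line 5 remove [xnga] add [bnboq,vfvun] -> 11 lines: lpbkt ofit kuu ltpo sspi jkod bnboq vfvun tlaxa ano hulo
Hunk 4: at line 3 remove [ltpo,sspi] add [cmhaj] -> 10 lines: lpbkt ofit kuu cmhaj jkod bnboq vfvun tlaxa ano hulo
Hunk 5: at line 3 remove [jkod] add [fovr,ldhvf] -> 11 lines: lpbkt ofit kuu cmhaj fovr ldhvf bnboq vfvun tlaxa ano hulo
Final line 1: lpbkt

Answer: lpbkt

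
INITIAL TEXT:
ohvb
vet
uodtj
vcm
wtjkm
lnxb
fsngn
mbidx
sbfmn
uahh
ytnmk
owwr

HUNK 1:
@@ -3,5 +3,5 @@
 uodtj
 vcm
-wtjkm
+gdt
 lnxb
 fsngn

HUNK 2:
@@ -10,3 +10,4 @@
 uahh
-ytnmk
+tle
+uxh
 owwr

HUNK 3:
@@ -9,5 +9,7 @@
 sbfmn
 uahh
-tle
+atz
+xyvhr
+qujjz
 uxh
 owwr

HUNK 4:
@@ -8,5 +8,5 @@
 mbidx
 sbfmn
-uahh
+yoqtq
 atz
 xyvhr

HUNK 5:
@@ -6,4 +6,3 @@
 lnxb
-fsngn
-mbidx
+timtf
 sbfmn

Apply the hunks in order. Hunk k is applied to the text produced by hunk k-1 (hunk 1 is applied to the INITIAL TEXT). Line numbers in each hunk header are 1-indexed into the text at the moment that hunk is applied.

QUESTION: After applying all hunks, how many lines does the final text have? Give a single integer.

Hunk 1: at line 3 remove [wtjkm] add [gdt] -> 12 lines: ohvb vet uodtj vcm gdt lnxb fsngn mbidx sbfmn uahh ytnmk owwr
Hunk 2: at line 10 remove [ytnmk] add [tle,uxh] -> 13 lines: ohvb vet uodtj vcm gdt lnxb fsngn mbidx sbfmn uahh tle uxh owwr
Hunk 3: at line 9 remove [tle] add [atz,xyvhr,qujjz] -> 15 lines: ohvb vet uodtj vcm gdt lnxb fsngn mbidx sbfmn uahh atz xyvhr qujjz uxh owwr
Hunk 4: at line 8 remove [uahh] add [yoqtq] -> 15 lines: ohvb vet uodtj vcm gdt lnxb fsngn mbidx sbfmn yoqtq atz xyvhr qujjz uxh owwr
Hunk 5: at line 6 remove [fsngn,mbidx] add [timtf] -> 14 lines: ohvb vet uodtj vcm gdt lnxb timtf sbfmn yoqtq atz xyvhr qujjz uxh owwr
Final line count: 14

Answer: 14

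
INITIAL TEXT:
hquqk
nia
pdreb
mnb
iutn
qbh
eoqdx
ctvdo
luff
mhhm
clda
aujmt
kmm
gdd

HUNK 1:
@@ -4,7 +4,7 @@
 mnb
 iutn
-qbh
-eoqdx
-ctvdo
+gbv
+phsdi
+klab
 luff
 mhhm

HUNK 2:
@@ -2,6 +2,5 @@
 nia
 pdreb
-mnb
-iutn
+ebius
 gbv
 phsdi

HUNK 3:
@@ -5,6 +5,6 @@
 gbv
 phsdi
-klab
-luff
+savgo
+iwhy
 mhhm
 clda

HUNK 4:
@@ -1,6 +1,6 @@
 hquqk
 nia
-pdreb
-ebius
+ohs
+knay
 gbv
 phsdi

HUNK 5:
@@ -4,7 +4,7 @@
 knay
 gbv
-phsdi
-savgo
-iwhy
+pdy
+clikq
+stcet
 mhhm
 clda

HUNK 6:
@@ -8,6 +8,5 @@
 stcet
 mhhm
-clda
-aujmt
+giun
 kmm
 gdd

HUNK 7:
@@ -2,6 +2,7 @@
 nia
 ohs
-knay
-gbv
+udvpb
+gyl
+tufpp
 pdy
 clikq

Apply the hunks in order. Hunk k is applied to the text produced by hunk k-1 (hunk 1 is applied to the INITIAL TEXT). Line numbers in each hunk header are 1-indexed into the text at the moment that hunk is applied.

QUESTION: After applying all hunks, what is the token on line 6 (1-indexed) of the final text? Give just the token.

Hunk 1: at line 4 remove [qbh,eoqdx,ctvdo] add [gbv,phsdi,klab] -> 14 lines: hquqk nia pdreb mnb iutn gbv phsdi klab luff mhhm clda aujmt kmm gdd
Hunk 2: at line 2 remove [mnb,iutn] add [ebius] -> 13 lines: hquqk nia pdreb ebius gbv phsdi klab luff mhhm clda aujmt kmm gdd
Hunk 3: at line 5 remove [klab,luff] add [savgo,iwhy] -> 13 lines: hquqk nia pdreb ebius gbv phsdi savgo iwhy mhhm clda aujmt kmm gdd
Hunk 4: at line 1 remove [pdreb,ebius] add [ohs,knay] -> 13 lines: hquqk nia ohs knay gbv phsdi savgo iwhy mhhm clda aujmt kmm gdd
Hunk 5: at line 4 remove [phsdi,savgo,iwhy] add [pdy,clikq,stcet] -> 13 lines: hquqk nia ohs knay gbv pdy clikq stcet mhhm clda aujmt kmm gdd
Hunk 6: at line 8 remove [clda,aujmt] add [giun] -> 12 lines: hquqk nia ohs knay gbv pdy clikq stcet mhhm giun kmm gdd
Hunk 7: at line 2 remove [knay,gbv] add [udvpb,gyl,tufpp] -> 13 lines: hquqk nia ohs udvpb gyl tufpp pdy clikq stcet mhhm giun kmm gdd
Final line 6: tufpp

Answer: tufpp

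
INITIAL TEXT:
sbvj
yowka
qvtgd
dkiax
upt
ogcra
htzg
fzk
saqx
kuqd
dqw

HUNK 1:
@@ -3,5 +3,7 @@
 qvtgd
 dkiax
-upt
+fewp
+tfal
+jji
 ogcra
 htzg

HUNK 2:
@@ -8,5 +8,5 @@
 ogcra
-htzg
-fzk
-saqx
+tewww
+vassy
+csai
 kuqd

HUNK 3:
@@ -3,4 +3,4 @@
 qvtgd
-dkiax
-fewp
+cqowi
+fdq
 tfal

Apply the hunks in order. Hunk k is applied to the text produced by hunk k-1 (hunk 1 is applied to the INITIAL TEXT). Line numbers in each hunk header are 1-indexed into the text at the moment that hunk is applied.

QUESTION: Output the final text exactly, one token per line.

Hunk 1: at line 3 remove [upt] add [fewp,tfal,jji] -> 13 lines: sbvj yowka qvtgd dkiax fewp tfal jji ogcra htzg fzk saqx kuqd dqw
Hunk 2: at line 8 remove [htzg,fzk,saqx] add [tewww,vassy,csai] -> 13 lines: sbvj yowka qvtgd dkiax fewp tfal jji ogcra tewww vassy csai kuqd dqw
Hunk 3: at line 3 remove [dkiax,fewp] add [cqowi,fdq] -> 13 lines: sbvj yowka qvtgd cqowi fdq tfal jji ogcra tewww vassy csai kuqd dqw

Answer: sbvj
yowka
qvtgd
cqowi
fdq
tfal
jji
ogcra
tewww
vassy
csai
kuqd
dqw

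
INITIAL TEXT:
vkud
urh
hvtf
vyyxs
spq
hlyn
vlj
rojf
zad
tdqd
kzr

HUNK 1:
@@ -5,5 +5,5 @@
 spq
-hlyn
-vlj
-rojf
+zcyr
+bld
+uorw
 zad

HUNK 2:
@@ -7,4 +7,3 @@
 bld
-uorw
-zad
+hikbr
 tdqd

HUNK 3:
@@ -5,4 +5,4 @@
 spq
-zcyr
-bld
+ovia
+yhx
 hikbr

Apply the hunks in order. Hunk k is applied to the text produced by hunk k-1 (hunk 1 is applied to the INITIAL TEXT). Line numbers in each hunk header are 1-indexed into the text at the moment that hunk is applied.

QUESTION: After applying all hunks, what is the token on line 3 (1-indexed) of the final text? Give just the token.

Hunk 1: at line 5 remove [hlyn,vlj,rojf] add [zcyr,bld,uorw] -> 11 lines: vkud urh hvtf vyyxs spq zcyr bld uorw zad tdqd kzr
Hunk 2: at line 7 remove [uorw,zad] add [hikbr] -> 10 lines: vkud urh hvtf vyyxs spq zcyr bld hikbr tdqd kzr
Hunk 3: at line 5 remove [zcyr,bld] add [ovia,yhx] -> 10 lines: vkud urh hvtf vyyxs spq ovia yhx hikbr tdqd kzr
Final line 3: hvtf

Answer: hvtf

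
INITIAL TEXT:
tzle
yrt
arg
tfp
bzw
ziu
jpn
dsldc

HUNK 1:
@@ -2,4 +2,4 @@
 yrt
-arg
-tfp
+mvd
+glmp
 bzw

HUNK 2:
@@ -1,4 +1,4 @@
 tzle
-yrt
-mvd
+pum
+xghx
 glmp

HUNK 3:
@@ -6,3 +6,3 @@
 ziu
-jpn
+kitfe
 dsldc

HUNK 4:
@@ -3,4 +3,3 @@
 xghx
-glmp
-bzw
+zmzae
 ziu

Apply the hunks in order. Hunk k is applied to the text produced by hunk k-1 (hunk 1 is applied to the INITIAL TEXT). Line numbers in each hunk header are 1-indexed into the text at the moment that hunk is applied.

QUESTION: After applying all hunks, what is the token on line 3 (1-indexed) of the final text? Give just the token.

Answer: xghx

Derivation:
Hunk 1: at line 2 remove [arg,tfp] add [mvd,glmp] -> 8 lines: tzle yrt mvd glmp bzw ziu jpn dsldc
Hunk 2: at line 1 remove [yrt,mvd] add [pum,xghx] -> 8 lines: tzle pum xghx glmp bzw ziu jpn dsldc
Hunk 3: at line 6 remove [jpn] add [kitfe] -> 8 lines: tzle pum xghx glmp bzw ziu kitfe dsldc
Hunk 4: at line 3 remove [glmp,bzw] add [zmzae] -> 7 lines: tzle pum xghx zmzae ziu kitfe dsldc
Final line 3: xghx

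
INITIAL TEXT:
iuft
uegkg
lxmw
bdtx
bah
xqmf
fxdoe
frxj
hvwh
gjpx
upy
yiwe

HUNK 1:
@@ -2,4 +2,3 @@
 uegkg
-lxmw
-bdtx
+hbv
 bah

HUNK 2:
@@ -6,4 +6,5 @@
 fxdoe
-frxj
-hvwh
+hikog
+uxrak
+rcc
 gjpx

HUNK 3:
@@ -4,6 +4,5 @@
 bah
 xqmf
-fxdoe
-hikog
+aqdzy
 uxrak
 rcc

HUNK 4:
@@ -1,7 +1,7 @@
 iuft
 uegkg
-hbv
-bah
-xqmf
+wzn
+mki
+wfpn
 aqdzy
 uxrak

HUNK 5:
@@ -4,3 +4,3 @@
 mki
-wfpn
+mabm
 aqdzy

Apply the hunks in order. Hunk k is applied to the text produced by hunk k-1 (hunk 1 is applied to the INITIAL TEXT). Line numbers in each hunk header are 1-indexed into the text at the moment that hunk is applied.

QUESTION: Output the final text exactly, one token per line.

Answer: iuft
uegkg
wzn
mki
mabm
aqdzy
uxrak
rcc
gjpx
upy
yiwe

Derivation:
Hunk 1: at line 2 remove [lxmw,bdtx] add [hbv] -> 11 lines: iuft uegkg hbv bah xqmf fxdoe frxj hvwh gjpx upy yiwe
Hunk 2: at line 6 remove [frxj,hvwh] add [hikog,uxrak,rcc] -> 12 lines: iuft uegkg hbv bah xqmf fxdoe hikog uxrak rcc gjpx upy yiwe
Hunk 3: at line 4 remove [fxdoe,hikog] add [aqdzy] -> 11 lines: iuft uegkg hbv bah xqmf aqdzy uxrak rcc gjpx upy yiwe
Hunk 4: at line 1 remove [hbv,bah,xqmf] add [wzn,mki,wfpn] -> 11 lines: iuft uegkg wzn mki wfpn aqdzy uxrak rcc gjpx upy yiwe
Hunk 5: at line 4 remove [wfpn] add [mabm] -> 11 lines: iuft uegkg wzn mki mabm aqdzy uxrak rcc gjpx upy yiwe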